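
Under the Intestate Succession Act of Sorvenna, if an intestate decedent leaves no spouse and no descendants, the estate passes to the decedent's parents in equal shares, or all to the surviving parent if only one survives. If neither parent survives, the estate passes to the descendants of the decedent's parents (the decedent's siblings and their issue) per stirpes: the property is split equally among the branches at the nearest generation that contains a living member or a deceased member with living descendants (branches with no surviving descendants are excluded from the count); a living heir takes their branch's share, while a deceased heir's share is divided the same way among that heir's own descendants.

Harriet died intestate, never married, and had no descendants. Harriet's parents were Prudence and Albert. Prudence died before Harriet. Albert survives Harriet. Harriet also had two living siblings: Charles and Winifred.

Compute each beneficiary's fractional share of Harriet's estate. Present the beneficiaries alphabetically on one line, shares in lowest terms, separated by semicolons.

Only one parent, Albert, survives, so Albert takes the entire estate. The siblings take nothing because a surviving parent has priority.

Albert 1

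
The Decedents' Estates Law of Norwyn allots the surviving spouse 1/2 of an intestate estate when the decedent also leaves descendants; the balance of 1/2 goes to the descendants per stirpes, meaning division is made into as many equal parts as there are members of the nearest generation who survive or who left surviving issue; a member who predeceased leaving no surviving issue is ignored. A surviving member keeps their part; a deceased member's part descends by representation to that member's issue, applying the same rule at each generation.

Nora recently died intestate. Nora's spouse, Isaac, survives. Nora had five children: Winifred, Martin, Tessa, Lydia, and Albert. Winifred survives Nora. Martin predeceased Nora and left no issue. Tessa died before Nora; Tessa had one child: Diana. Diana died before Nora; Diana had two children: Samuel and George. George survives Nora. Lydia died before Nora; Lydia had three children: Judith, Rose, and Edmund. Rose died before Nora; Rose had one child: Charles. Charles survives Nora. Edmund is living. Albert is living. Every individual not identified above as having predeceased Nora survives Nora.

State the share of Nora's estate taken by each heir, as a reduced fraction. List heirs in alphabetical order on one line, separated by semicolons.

Isaac, as surviving spouse, takes 1/2.
The remaining 1/2 passes to Nora's descendants per stirpes.
Martin left no surviving issue, so that branch lapses and is disregarded.
The 1/2 is divided into 4 equal shares of 1/8 among Winifred, Tessa, Lydia, Albert.
Winifred is living and takes 1/8.
Tessa predeceased; the 1/8 allotted to Tessa's branch passes to Tessa's issue by representation.
Diana's line is the sole branch at this level, so the full 1/8 passes to Diana's issue by representation.
The 1/8 is divided into 2 equal shares of 1/16 among Samuel, George.
Samuel is living and takes 1/16.
George is living and takes 1/16.
Lydia predeceased; the 1/8 allotted to Lydia's branch passes to Lydia's issue by representation.
The 1/8 is divided into 3 equal shares of 1/24 among Judith, Rose, Edmund.
Judith is living and takes 1/24.
Rose predeceased; the 1/24 allotted to Rose's branch passes to Rose's issue by representation.
Charles is the sole taker at this level and receives the full 1/24.
Edmund is living and takes 1/24.
Albert is living and takes 1/8.

Albert 1/8; Charles 1/24; Edmund 1/24; George 1/16; Isaac 1/2; Judith 1/24; Samuel 1/16; Winifred 1/8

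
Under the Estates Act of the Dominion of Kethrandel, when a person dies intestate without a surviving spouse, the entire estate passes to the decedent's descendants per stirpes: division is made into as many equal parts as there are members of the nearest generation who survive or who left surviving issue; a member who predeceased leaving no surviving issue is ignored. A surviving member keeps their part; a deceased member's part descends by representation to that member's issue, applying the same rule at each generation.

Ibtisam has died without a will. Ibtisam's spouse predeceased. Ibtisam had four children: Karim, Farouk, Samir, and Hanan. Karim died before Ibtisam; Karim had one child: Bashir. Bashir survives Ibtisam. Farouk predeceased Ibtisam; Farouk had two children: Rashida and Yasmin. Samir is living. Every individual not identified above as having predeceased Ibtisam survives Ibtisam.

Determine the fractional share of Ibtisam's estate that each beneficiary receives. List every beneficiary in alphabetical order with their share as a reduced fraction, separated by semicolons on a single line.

There is no surviving spouse, so the entire estate passes to Ibtisam's descendants per stirpes.
The estate is divided into 4 equal shares of 1/4 among Karim, Farouk, Samir, Hanan.
Karim predeceased; the 1/4 allotted to Karim's branch passes to Karim's issue by representation.
Bashir is the sole taker at this level and receives the full 1/4.
Farouk predeceased; the 1/4 allotted to Farouk's branch passes to Farouk's issue by representation.
The 1/4 is divided into 2 equal shares of 1/8 among Rashida, Yasmin.
Rashida is living and takes 1/8.
Yasmin is living and takes 1/8.
Samir is living and takes 1/4.
Hanan is living and takes 1/4.

Bashir 1/4; Hanan 1/4; Rashida 1/8; Samir 1/4; Yasmin 1/8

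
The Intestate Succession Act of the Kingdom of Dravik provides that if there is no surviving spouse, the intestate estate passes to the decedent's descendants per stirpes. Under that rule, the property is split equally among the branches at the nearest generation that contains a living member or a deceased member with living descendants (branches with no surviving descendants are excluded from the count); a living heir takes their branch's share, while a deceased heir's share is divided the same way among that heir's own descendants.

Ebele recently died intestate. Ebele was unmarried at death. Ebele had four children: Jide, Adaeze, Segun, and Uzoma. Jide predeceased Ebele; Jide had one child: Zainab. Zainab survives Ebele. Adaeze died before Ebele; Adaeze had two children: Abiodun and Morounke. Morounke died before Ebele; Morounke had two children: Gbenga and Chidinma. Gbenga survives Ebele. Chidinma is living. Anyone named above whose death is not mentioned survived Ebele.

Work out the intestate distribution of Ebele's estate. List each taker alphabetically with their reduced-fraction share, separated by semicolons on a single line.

There is no surviving spouse, so the entire estate passes to Ebele's descendants per stirpes.
The estate is divided into 4 equal shares of 1/4 among Jide, Adaeze, Segun, Uzoma.
Jide predeceased; the 1/4 allotted to Jide's branch passes to Jide's issue by representation.
Zainab is the sole taker at this level and receives the full 1/4.
Adaeze predeceased; the 1/4 allotted to Adaeze's branch passes to Adaeze's issue by representation.
The 1/4 is divided into 2 equal shares of 1/8 among Abiodun, Morounke.
Abiodun is living and takes 1/8.
Morounke predeceased; the 1/8 allotted to Morounke's branch passes to Morounke's issue by representation.
The 1/8 is divided into 2 equal shares of 1/16 among Gbenga, Chidinma.
Gbenga is living and takes 1/16.
Chidinma is living and takes 1/16.
Segun is living and takes 1/4.
Uzoma is living and takes 1/4.

Abiodun 1/8; Chidinma 1/16; Gbenga 1/16; Segun 1/4; Uzoma 1/4; Zainab 1/4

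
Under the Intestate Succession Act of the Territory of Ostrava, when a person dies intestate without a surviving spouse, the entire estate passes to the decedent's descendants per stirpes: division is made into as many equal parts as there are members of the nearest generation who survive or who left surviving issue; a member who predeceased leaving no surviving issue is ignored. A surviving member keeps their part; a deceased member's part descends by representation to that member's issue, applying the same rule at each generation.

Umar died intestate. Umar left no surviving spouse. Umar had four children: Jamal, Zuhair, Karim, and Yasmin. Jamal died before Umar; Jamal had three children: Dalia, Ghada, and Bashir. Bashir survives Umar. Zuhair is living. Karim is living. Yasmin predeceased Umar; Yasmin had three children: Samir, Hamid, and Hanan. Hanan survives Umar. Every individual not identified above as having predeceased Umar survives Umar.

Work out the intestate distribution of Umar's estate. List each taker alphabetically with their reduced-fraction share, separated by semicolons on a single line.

Bashir 1/12; Dalia 1/12; Ghada 1/12; Hamid 1/12; Hanan 1/12; Karim 1/4; Samir 1/12; Zuhair 1/4

There is no surviving spouse, so the entire estate passes to Umar's descendants per stirpes.
The estate is divided into 4 equal shares of 1/4 among Jamal, Zuhair, Karim, Yasmin.
Jamal predeceased; the 1/4 allotted to Jamal's branch passes to Jamal's issue by representation.
The 1/4 is divided into 3 equal shares of 1/12 among Dalia, Ghada, Bashir.
Dalia is living and takes 1/12.
Ghada is living and takes 1/12.
Bashir is living and takes 1/12.
Zuhair is living and takes 1/4.
Karim is living and takes 1/4.
Yasmin predeceased; the 1/4 allotted to Yasmin's branch passes to Yasmin's issue by representation.
The 1/4 is divided into 3 equal shares of 1/12 among Samir, Hamid, Hanan.
Samir is living and takes 1/12.
Hamid is living and takes 1/12.
Hanan is living and takes 1/12.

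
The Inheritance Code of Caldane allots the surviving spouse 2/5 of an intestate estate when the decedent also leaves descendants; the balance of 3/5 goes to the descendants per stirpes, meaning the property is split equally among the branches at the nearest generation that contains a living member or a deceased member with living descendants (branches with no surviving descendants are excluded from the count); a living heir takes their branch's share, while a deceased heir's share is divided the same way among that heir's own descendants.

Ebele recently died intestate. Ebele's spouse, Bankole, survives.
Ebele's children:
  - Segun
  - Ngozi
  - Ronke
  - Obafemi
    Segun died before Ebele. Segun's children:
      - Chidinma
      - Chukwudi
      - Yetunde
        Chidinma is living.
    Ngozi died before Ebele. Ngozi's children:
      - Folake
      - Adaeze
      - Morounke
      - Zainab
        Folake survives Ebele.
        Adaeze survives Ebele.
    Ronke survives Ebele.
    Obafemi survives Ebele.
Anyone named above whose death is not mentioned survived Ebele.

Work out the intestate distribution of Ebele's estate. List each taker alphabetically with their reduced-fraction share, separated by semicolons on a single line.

Bankole, as surviving spouse, takes 2/5.
The remaining 3/5 passes to Ebele's descendants per stirpes.
The 3/5 is divided into 4 equal shares of 3/20 among Segun, Ngozi, Ronke, Obafemi.
Segun predeceased; the 3/20 allotted to Segun's branch passes to Segun's issue by representation.
The 3/20 is divided into 3 equal shares of 1/20 among Chidinma, Chukwudi, Yetunde.
Chidinma is living and takes 1/20.
Chukwudi is living and takes 1/20.
Yetunde is living and takes 1/20.
Ngozi predeceased; the 3/20 allotted to Ngozi's branch passes to Ngozi's issue by representation.
The 3/20 is divided into 4 equal shares of 3/80 among Folake, Adaeze, Morounke, Zainab.
Folake is living and takes 3/80.
Adaeze is living and takes 3/80.
Morounke is living and takes 3/80.
Zainab is living and takes 3/80.
Ronke is living and takes 3/20.
Obafemi is living and takes 3/20.

Adaeze 3/80; Bankole 2/5; Chidinma 1/20; Chukwudi 1/20; Folake 3/80; Morounke 3/80; Obafemi 3/20; Ronke 3/20; Yetunde 1/20; Zainab 3/80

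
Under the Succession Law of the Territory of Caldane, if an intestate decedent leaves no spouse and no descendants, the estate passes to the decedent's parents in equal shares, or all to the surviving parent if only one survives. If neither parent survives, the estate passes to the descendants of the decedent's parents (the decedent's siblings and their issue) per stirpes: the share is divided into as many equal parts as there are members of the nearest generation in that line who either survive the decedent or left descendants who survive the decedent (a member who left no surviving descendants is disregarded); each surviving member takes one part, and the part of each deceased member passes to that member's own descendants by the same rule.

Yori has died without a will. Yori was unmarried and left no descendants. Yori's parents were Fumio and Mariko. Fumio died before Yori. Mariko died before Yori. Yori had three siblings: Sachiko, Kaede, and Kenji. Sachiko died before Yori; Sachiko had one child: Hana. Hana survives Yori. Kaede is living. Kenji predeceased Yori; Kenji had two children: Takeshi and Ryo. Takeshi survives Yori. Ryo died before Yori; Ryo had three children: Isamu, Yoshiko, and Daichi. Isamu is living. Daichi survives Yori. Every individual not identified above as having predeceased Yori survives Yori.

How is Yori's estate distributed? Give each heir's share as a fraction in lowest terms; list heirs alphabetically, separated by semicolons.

Neither parent survives and there are no descendants, so the estate passes to Yori's siblings and their issue per stirpes.
The estate is divided into 3 equal shares of 1/3 among Sachiko, Kaede, Kenji.
Sachiko predeceased; the 1/3 allotted to Sachiko's branch passes to Sachiko's issue by representation.
Hana is the sole taker at this level and receives the full 1/3.
Kaede is living and takes 1/3.
Kenji predeceased; the 1/3 allotted to Kenji's branch passes to Kenji's issue by representation.
The 1/3 is divided into 2 equal shares of 1/6 among Takeshi, Ryo.
Takeshi is living and takes 1/6.
Ryo predeceased; the 1/6 allotted to Ryo's branch passes to Ryo's issue by representation.
The 1/6 is divided into 3 equal shares of 1/18 among Isamu, Yoshiko, Daichi.
Isamu is living and takes 1/18.
Yoshiko is living and takes 1/18.
Daichi is living and takes 1/18.

Daichi 1/18; Hana 1/3; Isamu 1/18; Kaede 1/3; Takeshi 1/6; Yoshiko 1/18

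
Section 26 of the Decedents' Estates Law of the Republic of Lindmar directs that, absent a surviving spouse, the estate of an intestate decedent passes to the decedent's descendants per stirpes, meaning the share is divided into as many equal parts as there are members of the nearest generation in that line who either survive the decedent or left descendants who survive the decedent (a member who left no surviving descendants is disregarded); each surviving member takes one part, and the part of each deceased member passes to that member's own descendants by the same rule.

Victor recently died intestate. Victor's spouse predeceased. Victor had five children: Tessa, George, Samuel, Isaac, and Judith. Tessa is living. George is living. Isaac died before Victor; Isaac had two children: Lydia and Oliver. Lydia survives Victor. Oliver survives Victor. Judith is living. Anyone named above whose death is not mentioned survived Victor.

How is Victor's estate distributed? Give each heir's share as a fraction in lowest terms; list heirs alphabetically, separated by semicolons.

George 1/5; Judith 1/5; Lydia 1/10; Oliver 1/10; Samuel 1/5; Tessa 1/5

There is no surviving spouse, so the entire estate passes to Victor's descendants per stirpes.
The estate is divided into 5 equal shares of 1/5 among Tessa, George, Samuel, Isaac, Judith.
Tessa is living and takes 1/5.
George is living and takes 1/5.
Samuel is living and takes 1/5.
Isaac predeceased; the 1/5 allotted to Isaac's branch passes to Isaac's issue by representation.
The 1/5 is divided into 2 equal shares of 1/10 among Lydia, Oliver.
Lydia is living and takes 1/10.
Oliver is living and takes 1/10.
Judith is living and takes 1/5.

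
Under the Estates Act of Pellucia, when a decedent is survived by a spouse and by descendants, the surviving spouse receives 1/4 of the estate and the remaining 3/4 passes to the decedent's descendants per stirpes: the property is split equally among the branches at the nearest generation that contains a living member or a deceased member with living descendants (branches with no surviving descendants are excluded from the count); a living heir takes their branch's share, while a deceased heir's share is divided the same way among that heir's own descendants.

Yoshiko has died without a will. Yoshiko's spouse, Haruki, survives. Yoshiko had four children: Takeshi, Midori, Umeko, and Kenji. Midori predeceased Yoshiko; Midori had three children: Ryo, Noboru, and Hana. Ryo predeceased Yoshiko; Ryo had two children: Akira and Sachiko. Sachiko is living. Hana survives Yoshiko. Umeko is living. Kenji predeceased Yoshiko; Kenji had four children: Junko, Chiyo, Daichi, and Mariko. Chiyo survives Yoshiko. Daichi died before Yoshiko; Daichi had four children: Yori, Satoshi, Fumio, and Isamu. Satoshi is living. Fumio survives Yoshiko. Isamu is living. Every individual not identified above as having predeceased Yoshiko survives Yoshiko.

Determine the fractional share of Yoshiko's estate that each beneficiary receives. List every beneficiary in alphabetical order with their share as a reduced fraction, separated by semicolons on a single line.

Akira 1/32; Chiyo 3/64; Fumio 3/256; Hana 1/16; Haruki 1/4; Isamu 3/256; Junko 3/64; Mariko 3/64; Noboru 1/16; Sachiko 1/32; Satoshi 3/256; Takeshi 3/16; Umeko 3/16; Yori 3/256

Haruki, as surviving spouse, takes 1/4.
The remaining 3/4 passes to Yoshiko's descendants per stirpes.
The 3/4 is divided into 4 equal shares of 3/16 among Takeshi, Midori, Umeko, Kenji.
Takeshi is living and takes 3/16.
Midori predeceased; the 3/16 allotted to Midori's branch passes to Midori's issue by representation.
The 3/16 is divided into 3 equal shares of 1/16 among Ryo, Noboru, Hana.
Ryo predeceased; the 1/16 allotted to Ryo's branch passes to Ryo's issue by representation.
The 1/16 is divided into 2 equal shares of 1/32 among Akira, Sachiko.
Akira is living and takes 1/32.
Sachiko is living and takes 1/32.
Noboru is living and takes 1/16.
Hana is living and takes 1/16.
Umeko is living and takes 3/16.
Kenji predeceased; the 3/16 allotted to Kenji's branch passes to Kenji's issue by representation.
The 3/16 is divided into 4 equal shares of 3/64 among Junko, Chiyo, Daichi, Mariko.
Junko is living and takes 3/64.
Chiyo is living and takes 3/64.
Daichi predeceased; the 3/64 allotted to Daichi's branch passes to Daichi's issue by representation.
The 3/64 is divided into 4 equal shares of 3/256 among Yori, Satoshi, Fumio, Isamu.
Yori is living and takes 3/256.
Satoshi is living and takes 3/256.
Fumio is living and takes 3/256.
Isamu is living and takes 3/256.
Mariko is living and takes 3/64.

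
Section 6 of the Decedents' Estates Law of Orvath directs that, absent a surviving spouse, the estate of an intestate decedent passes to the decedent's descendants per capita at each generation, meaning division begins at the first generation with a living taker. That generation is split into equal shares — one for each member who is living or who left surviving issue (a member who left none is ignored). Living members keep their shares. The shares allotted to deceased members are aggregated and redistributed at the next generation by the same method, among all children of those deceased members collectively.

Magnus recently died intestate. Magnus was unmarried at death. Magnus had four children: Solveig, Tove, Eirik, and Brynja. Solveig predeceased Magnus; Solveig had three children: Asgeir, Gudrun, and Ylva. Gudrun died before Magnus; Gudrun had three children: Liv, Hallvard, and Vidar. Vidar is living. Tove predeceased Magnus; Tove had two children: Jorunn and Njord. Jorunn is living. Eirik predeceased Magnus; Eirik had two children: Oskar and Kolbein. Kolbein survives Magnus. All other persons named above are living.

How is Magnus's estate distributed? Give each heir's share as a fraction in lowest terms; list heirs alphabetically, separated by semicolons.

Asgeir 3/28; Brynja 1/4; Hallvard 1/28; Jorunn 3/28; Kolbein 3/28; Liv 1/28; Njord 3/28; Oskar 3/28; Vidar 1/28; Ylva 3/28

There is no surviving spouse, so the entire estate passes to Magnus's descendants per capita at each generation.
At generation 1 (Solveig, Tove, Eirik, Brynja) there are 4 shares of (1)/4 = 1/4 each.
Living: Brynja — each takes 1/4.
Deceased: Solveig, Tove, and Eirik. Their combined 3/4 is pooled and carried to generation 2.
At generation 2 (Asgeir, Gudrun, Ylva, Jorunn, Njord, Oskar, Kolbein) there are 7 shares of (3/4)/7 = 3/28 each.
Living: Asgeir, Ylva, Jorunn, Njord, Oskar, and Kolbein — each takes 3/28.
Deceased: Gudrun. That 3/28 share is carried to generation 3.
At generation 3 (Liv, Hallvard, Vidar) there are 3 shares of (3/28)/3 = 1/28 each.
Living: Liv, Hallvard, and Vidar — each takes 1/28.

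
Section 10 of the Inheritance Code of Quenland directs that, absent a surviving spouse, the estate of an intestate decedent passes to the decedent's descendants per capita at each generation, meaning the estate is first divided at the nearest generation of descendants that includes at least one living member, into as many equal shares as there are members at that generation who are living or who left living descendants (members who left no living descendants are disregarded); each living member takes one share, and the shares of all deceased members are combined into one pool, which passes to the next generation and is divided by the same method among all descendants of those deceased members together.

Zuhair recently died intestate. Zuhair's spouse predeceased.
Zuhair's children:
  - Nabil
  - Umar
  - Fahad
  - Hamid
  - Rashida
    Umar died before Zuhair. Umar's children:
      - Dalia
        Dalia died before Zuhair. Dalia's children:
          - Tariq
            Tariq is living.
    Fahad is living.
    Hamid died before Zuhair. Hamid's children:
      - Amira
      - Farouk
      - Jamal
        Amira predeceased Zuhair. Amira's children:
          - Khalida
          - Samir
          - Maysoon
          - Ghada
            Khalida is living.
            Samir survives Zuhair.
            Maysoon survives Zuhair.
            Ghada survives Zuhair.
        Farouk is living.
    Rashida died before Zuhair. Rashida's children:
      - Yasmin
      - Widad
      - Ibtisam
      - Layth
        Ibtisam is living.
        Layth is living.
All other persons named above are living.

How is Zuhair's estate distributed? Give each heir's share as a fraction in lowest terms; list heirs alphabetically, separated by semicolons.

Fahad 1/5; Farouk 3/40; Ghada 3/100; Ibtisam 3/40; Jamal 3/40; Khalida 3/100; Layth 3/40; Maysoon 3/100; Nabil 1/5; Samir 3/100; Tariq 3/100; Widad 3/40; Yasmin 3/40

There is no surviving spouse, so the entire estate passes to Zuhair's descendants per capita at each generation.
At generation 1 (Nabil, Umar, Fahad, Hamid, Rashida) there are 5 shares of (1)/5 = 1/5 each.
Living: Nabil and Fahad — each takes 1/5.
Deceased: Umar, Hamid, and Rashida. Their combined 3/5 is pooled and carried to generation 2.
At generation 2 (Dalia, Amira, Farouk, Jamal, Yasmin, Widad, Ibtisam, Layth) there are 8 shares of (3/5)/8 = 3/40 each.
Living: Farouk, Jamal, Yasmin, Widad, Ibtisam, and Layth — each takes 3/40.
Deceased: Dalia and Amira. Their combined 3/20 is pooled and carried to generation 3.
At generation 3 (Tariq, Khalida, Samir, Maysoon, Ghada) there are 5 shares of (3/20)/5 = 3/100 each.
Living: Tariq, Khalida, Samir, Maysoon, and Ghada — each takes 3/100.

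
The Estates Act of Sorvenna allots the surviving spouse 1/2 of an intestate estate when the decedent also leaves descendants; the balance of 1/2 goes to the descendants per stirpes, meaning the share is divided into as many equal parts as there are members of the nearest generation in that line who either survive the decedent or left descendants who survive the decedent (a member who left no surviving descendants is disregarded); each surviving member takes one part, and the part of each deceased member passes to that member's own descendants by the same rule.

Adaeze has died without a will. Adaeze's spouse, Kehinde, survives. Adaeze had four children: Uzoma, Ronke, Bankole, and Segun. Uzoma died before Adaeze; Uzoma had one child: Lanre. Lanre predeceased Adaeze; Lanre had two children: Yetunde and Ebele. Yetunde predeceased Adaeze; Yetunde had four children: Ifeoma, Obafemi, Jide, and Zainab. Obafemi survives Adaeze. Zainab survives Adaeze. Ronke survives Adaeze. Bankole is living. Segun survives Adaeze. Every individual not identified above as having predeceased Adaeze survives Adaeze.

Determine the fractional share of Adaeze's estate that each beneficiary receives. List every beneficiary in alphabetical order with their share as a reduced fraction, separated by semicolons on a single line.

Kehinde, as surviving spouse, takes 1/2.
The remaining 1/2 passes to Adaeze's descendants per stirpes.
The 1/2 is divided into 4 equal shares of 1/8 among Uzoma, Ronke, Bankole, Segun.
Uzoma predeceased; the 1/8 allotted to Uzoma's branch passes to Uzoma's issue by representation.
Lanre's line is the sole branch at this level, so the full 1/8 passes to Lanre's issue by representation.
The 1/8 is divided into 2 equal shares of 1/16 among Yetunde, Ebele.
Yetunde predeceased; the 1/16 allotted to Yetunde's branch passes to Yetunde's issue by representation.
The 1/16 is divided into 4 equal shares of 1/64 among Ifeoma, Obafemi, Jide, Zainab.
Ifeoma is living and takes 1/64.
Obafemi is living and takes 1/64.
Jide is living and takes 1/64.
Zainab is living and takes 1/64.
Ebele is living and takes 1/16.
Ronke is living and takes 1/8.
Bankole is living and takes 1/8.
Segun is living and takes 1/8.

Bankole 1/8; Ebele 1/16; Ifeoma 1/64; Jide 1/64; Kehinde 1/2; Obafemi 1/64; Ronke 1/8; Segun 1/8; Zainab 1/64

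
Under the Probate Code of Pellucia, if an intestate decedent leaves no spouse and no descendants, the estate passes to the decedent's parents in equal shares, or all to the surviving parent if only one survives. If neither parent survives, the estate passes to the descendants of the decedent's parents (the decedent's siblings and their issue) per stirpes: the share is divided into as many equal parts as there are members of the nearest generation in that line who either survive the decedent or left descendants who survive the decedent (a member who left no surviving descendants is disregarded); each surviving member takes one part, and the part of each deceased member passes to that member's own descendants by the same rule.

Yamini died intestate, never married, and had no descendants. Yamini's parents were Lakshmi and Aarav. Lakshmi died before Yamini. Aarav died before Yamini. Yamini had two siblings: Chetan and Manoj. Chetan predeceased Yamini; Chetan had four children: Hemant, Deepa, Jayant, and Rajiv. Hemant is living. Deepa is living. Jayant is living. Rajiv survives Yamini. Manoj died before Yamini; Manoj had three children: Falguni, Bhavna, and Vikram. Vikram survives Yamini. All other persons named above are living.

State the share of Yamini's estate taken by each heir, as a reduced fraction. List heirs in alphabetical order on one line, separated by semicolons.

Bhavna 1/6; Deepa 1/8; Falguni 1/6; Hemant 1/8; Jayant 1/8; Rajiv 1/8; Vikram 1/6

Neither parent survives and there are no descendants, so the estate passes to Yamini's siblings and their issue per stirpes.
The estate is divided into 2 equal shares of 1/2 among Chetan, Manoj.
Chetan predeceased; the 1/2 allotted to Chetan's branch passes to Chetan's issue by representation.
The 1/2 is divided into 4 equal shares of 1/8 among Hemant, Deepa, Jayant, Rajiv.
Hemant is living and takes 1/8.
Deepa is living and takes 1/8.
Jayant is living and takes 1/8.
Rajiv is living and takes 1/8.
Manoj predeceased; the 1/2 allotted to Manoj's branch passes to Manoj's issue by representation.
The 1/2 is divided into 3 equal shares of 1/6 among Falguni, Bhavna, Vikram.
Falguni is living and takes 1/6.
Bhavna is living and takes 1/6.
Vikram is living and takes 1/6.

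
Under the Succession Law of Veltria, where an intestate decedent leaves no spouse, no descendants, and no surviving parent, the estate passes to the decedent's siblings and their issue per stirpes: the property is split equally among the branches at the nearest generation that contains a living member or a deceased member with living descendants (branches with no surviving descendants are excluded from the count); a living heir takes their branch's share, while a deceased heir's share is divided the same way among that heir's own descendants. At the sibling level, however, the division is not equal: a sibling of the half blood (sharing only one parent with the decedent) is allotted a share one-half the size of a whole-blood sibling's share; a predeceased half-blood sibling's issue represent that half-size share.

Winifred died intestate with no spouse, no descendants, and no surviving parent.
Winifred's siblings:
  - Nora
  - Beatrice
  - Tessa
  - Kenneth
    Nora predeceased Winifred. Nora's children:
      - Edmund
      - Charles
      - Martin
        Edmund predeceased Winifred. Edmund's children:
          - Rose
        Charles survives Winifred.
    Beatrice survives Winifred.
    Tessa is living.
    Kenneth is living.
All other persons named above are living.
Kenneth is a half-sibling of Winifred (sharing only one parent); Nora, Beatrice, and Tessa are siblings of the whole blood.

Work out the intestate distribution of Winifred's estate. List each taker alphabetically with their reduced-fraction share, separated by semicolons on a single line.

Beatrice 2/7; Charles 2/21; Kenneth 1/7; Martin 2/21; Rose 2/21; Tessa 2/7

No spouse, descendants, or parent survives, so the estate passes to Winifred's siblings per stirpes.
Half-blood siblings count for one-half the weight of whole-blood siblings at the initial division.
Dividing 1 in proportion to weights (total weight 7/2): Nora (weight 1) → 2/7; Beatrice (weight 1) → 2/7; Tessa (weight 1) → 2/7; Kenneth (weight 1/2) → 1/7.
Nora predeceased; the 2/7 allotted to Nora's branch passes to Nora's issue by representation.
The 2/7 is divided into 3 equal shares of 2/21 among Edmund, Charles, Martin.
Edmund predeceased; the 2/21 allotted to Edmund's branch passes to Edmund's issue by representation.
Rose is the sole taker at this level and receives the full 2/21.
Charles is living and takes 2/21.
Martin is living and takes 2/21.
Beatrice is living and takes 2/7.
Tessa is living and takes 2/7.
Kenneth is living and takes 1/7.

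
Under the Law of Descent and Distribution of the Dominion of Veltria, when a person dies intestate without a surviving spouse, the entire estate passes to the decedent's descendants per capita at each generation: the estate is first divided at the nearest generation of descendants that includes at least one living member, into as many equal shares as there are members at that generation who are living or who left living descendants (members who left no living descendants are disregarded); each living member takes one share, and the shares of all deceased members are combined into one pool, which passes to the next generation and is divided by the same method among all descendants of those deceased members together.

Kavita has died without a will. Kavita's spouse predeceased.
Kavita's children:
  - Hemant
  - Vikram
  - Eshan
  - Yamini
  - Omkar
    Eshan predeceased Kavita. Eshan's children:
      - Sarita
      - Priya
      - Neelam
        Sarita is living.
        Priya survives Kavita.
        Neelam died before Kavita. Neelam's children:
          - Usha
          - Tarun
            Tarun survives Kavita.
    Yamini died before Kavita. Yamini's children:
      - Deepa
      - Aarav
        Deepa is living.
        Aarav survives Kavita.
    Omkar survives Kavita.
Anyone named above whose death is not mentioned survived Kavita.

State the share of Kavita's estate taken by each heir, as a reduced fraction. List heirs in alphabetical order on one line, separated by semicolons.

Aarav 2/25; Deepa 2/25; Hemant 1/5; Omkar 1/5; Priya 2/25; Sarita 2/25; Tarun 1/25; Usha 1/25; Vikram 1/5

There is no surviving spouse, so the entire estate passes to Kavita's descendants per capita at each generation.
At generation 1 (Hemant, Vikram, Eshan, Yamini, Omkar) there are 5 shares of (1)/5 = 1/5 each.
Living: Hemant, Vikram, and Omkar — each takes 1/5.
Deceased: Eshan and Yamini. Their combined 2/5 is pooled and carried to generation 2.
At generation 2 (Sarita, Priya, Neelam, Deepa, Aarav) there are 5 shares of (2/5)/5 = 2/25 each.
Living: Sarita, Priya, Deepa, and Aarav — each takes 2/25.
Deceased: Neelam. That 2/25 share is carried to generation 3.
At generation 3 (Usha, Tarun) there are 2 shares of (2/25)/2 = 1/25 each.
Living: Usha and Tarun — each takes 1/25.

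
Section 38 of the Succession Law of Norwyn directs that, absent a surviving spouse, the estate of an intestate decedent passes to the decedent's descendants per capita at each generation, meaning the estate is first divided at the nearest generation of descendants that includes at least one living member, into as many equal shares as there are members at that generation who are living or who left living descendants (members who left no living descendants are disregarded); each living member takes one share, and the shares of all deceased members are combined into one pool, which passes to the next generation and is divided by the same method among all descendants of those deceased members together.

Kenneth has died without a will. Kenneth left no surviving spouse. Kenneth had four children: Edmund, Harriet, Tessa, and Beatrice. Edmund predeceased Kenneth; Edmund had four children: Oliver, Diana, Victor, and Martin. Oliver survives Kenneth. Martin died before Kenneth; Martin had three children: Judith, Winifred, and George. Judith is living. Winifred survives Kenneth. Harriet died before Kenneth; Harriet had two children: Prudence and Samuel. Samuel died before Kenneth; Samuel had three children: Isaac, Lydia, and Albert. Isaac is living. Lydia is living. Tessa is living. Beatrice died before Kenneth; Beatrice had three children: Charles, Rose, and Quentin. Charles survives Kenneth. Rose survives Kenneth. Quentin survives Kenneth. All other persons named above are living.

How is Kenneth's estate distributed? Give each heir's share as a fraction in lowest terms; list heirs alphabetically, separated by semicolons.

There is no surviving spouse, so the entire estate passes to Kenneth's descendants per capita at each generation.
At generation 1 (Edmund, Harriet, Tessa, Beatrice) there are 4 shares of (1)/4 = 1/4 each.
Living: Tessa — each takes 1/4.
Deceased: Edmund, Harriet, and Beatrice. Their combined 3/4 is pooled and carried to generation 2.
At generation 2 (Oliver, Diana, Victor, Martin, Prudence, Samuel, Charles, Rose, Quentin) there are 9 shares of (3/4)/9 = 1/12 each.
Living: Oliver, Diana, Victor, Prudence, Charles, Rose, and Quentin — each takes 1/12.
Deceased: Martin and Samuel. Their combined 1/6 is pooled and carried to generation 3.
At generation 3 (Judith, Winifred, George, Isaac, Lydia, Albert) there are 6 shares of (1/6)/6 = 1/36 each.
Living: Judith, Winifred, George, Isaac, Lydia, and Albert — each takes 1/36.

Albert 1/36; Charles 1/12; Diana 1/12; George 1/36; Isaac 1/36; Judith 1/36; Lydia 1/36; Oliver 1/12; Prudence 1/12; Quentin 1/12; Rose 1/12; Tessa 1/4; Victor 1/12; Winifred 1/36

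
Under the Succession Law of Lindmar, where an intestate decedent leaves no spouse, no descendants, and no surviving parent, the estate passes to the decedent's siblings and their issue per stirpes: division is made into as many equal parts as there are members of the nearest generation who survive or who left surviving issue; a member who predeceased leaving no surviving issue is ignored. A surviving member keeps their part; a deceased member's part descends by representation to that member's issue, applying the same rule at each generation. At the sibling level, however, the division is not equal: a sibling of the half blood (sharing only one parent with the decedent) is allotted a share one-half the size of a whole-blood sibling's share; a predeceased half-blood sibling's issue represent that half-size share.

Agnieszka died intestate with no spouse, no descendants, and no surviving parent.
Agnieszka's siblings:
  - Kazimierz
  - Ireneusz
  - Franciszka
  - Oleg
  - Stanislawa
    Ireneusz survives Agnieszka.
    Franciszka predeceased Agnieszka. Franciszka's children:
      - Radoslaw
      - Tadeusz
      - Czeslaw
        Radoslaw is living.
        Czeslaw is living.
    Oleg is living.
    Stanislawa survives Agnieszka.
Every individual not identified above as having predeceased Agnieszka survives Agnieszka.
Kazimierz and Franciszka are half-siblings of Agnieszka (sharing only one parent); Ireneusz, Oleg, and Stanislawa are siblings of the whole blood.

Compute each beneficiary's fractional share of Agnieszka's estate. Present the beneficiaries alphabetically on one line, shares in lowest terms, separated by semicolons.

No spouse, descendants, or parent survives, so the estate passes to Agnieszka's siblings per stirpes.
Half-blood siblings count for one-half the weight of whole-blood siblings at the initial division.
Dividing 1 in proportion to weights (total weight 4): Kazimierz (weight 1/2) → 1/8; Ireneusz (weight 1) → 1/4; Franciszka (weight 1/2) → 1/8; Oleg (weight 1) → 1/4; Stanislawa (weight 1) → 1/4.
Kazimierz is living and takes 1/8.
Ireneusz is living and takes 1/4.
Franciszka predeceased; the 1/8 allotted to Franciszka's branch passes to Franciszka's issue by representation.
The 1/8 is divided into 3 equal shares of 1/24 among Radoslaw, Tadeusz, Czeslaw.
Radoslaw is living and takes 1/24.
Tadeusz is living and takes 1/24.
Czeslaw is living and takes 1/24.
Oleg is living and takes 1/4.
Stanislawa is living and takes 1/4.

Czeslaw 1/24; Ireneusz 1/4; Kazimierz 1/8; Oleg 1/4; Radoslaw 1/24; Stanislawa 1/4; Tadeusz 1/24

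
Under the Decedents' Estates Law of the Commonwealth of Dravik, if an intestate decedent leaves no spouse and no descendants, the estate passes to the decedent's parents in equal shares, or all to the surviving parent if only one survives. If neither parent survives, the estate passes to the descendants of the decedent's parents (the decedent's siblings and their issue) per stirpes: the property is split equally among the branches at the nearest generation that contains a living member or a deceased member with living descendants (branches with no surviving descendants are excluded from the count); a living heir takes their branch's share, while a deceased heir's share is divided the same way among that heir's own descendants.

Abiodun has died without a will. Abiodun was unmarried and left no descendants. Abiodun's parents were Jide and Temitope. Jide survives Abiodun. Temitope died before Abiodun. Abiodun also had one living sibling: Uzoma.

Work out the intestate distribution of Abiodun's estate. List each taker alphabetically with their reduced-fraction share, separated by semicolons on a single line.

Only one parent, Jide, survives, so Jide takes the entire estate. The siblings take nothing because a surviving parent has priority.

Jide 1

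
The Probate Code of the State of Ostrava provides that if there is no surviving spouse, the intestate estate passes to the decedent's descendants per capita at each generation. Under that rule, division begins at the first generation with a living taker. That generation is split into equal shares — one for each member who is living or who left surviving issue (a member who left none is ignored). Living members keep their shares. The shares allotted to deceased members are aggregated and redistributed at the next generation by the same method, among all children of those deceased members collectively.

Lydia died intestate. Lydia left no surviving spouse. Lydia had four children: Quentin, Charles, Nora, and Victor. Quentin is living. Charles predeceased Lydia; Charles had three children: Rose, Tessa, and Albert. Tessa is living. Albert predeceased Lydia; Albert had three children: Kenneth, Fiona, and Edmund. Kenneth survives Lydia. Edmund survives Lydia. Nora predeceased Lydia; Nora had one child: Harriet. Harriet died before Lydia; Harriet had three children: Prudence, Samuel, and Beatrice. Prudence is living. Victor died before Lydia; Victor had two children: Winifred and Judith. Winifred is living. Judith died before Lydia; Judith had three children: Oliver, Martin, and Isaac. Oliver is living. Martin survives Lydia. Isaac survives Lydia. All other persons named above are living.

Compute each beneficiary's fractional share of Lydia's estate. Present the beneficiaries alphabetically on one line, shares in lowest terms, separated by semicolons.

Beatrice 1/24; Edmund 1/24; Fiona 1/24; Isaac 1/24; Kenneth 1/24; Martin 1/24; Oliver 1/24; Prudence 1/24; Quentin 1/4; Rose 1/8; Samuel 1/24; Tessa 1/8; Winifred 1/8

There is no surviving spouse, so the entire estate passes to Lydia's descendants per capita at each generation.
At generation 1 (Quentin, Charles, Nora, Victor) there are 4 shares of (1)/4 = 1/4 each.
Living: Quentin — each takes 1/4.
Deceased: Charles, Nora, and Victor. Their combined 3/4 is pooled and carried to generation 2.
At generation 2 (Rose, Tessa, Albert, Harriet, Winifred, Judith) there are 6 shares of (3/4)/6 = 1/8 each.
Living: Rose, Tessa, and Winifred — each takes 1/8.
Deceased: Albert, Harriet, and Judith. Their combined 3/8 is pooled and carried to generation 3.
At generation 3 (Kenneth, Fiona, Edmund, Prudence, Samuel, Beatrice, Oliver, Martin, Isaac) there are 9 shares of (3/8)/9 = 1/24 each.
Living: Kenneth, Fiona, Edmund, Prudence, Samuel, Beatrice, Oliver, Martin, and Isaac — each takes 1/24.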